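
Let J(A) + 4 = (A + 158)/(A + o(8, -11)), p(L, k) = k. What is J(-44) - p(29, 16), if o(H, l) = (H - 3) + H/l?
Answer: -526/23 ≈ -22.870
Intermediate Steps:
o(H, l) = -3 + H + H/l (o(H, l) = (-3 + H) + H/l = -3 + H + H/l)
J(A) = -4 + (158 + A)/(47/11 + A) (J(A) = -4 + (A + 158)/(A + (-3 + 8 + 8/(-11))) = -4 + (158 + A)/(A + (-3 + 8 + 8*(-1/11))) = -4 + (158 + A)/(A + (-3 + 8 - 8/11)) = -4 + (158 + A)/(A + 47/11) = -4 + (158 + A)/(47/11 + A))
J(-44) - p(29, 16) = (1550 - 33*(-44))/(47 + 11*(-44)) - 16 = (1550 + 1452)/(47 - 484) - 1*16 = 3002/(-437) - 16 = -1/437*3002 - 16 = -158/23 - 16 = -526/23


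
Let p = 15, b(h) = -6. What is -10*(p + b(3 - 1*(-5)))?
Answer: -90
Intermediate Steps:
-10*(p + b(3 - 1*(-5))) = -10*(15 - 6) = -10*9 = -90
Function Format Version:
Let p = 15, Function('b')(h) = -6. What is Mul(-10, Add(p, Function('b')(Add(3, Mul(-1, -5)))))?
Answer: -90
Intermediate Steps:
Mul(-10, Add(p, Function('b')(Add(3, Mul(-1, -5))))) = Mul(-10, Add(15, -6)) = Mul(-10, 9) = -90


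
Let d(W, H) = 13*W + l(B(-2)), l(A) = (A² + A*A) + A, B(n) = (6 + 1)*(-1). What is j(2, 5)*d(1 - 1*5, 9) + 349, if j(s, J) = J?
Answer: 544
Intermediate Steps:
B(n) = -7 (B(n) = 7*(-1) = -7)
l(A) = A + 2*A² (l(A) = (A² + A²) + A = 2*A² + A = A + 2*A²)
d(W, H) = 91 + 13*W (d(W, H) = 13*W - 7*(1 + 2*(-7)) = 13*W - 7*(1 - 14) = 13*W - 7*(-13) = 13*W + 91 = 91 + 13*W)
j(2, 5)*d(1 - 1*5, 9) + 349 = 5*(91 + 13*(1 - 1*5)) + 349 = 5*(91 + 13*(1 - 5)) + 349 = 5*(91 + 13*(-4)) + 349 = 5*(91 - 52) + 349 = 5*39 + 349 = 195 + 349 = 544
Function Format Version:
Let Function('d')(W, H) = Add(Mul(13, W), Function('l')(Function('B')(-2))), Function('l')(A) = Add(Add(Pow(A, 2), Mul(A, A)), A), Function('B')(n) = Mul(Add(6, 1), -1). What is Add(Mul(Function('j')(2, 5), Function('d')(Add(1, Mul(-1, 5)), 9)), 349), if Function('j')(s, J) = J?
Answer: 544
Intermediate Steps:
Function('B')(n) = -7 (Function('B')(n) = Mul(7, -1) = -7)
Function('l')(A) = Add(A, Mul(2, Pow(A, 2))) (Function('l')(A) = Add(Add(Pow(A, 2), Pow(A, 2)), A) = Add(Mul(2, Pow(A, 2)), A) = Add(A, Mul(2, Pow(A, 2))))
Function('d')(W, H) = Add(91, Mul(13, W)) (Function('d')(W, H) = Add(Mul(13, W), Mul(-7, Add(1, Mul(2, -7)))) = Add(Mul(13, W), Mul(-7, Add(1, -14))) = Add(Mul(13, W), Mul(-7, -13)) = Add(Mul(13, W), 91) = Add(91, Mul(13, W)))
Add(Mul(Function('j')(2, 5), Function('d')(Add(1, Mul(-1, 5)), 9)), 349) = Add(Mul(5, Add(91, Mul(13, Add(1, Mul(-1, 5))))), 349) = Add(Mul(5, Add(91, Mul(13, Add(1, -5)))), 349) = Add(Mul(5, Add(91, Mul(13, -4))), 349) = Add(Mul(5, Add(91, -52)), 349) = Add(Mul(5, 39), 349) = Add(195, 349) = 544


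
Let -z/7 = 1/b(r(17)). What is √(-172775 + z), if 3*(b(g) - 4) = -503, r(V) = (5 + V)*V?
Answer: 2*I*√10413189866/491 ≈ 415.66*I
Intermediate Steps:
r(V) = V*(5 + V)
b(g) = -491/3 (b(g) = 4 + (⅓)*(-503) = 4 - 503/3 = -491/3)
z = 21/491 (z = -7/(-491/3) = -7*(-3/491) = 21/491 ≈ 0.042770)
√(-172775 + z) = √(-172775 + 21/491) = √(-84832504/491) = 2*I*√10413189866/491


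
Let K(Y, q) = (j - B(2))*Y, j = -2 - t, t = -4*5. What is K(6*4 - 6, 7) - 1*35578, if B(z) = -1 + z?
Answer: -35272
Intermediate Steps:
t = -20
j = 18 (j = -2 - 1*(-20) = -2 + 20 = 18)
K(Y, q) = 17*Y (K(Y, q) = (18 - (-1 + 2))*Y = (18 - 1*1)*Y = (18 - 1)*Y = 17*Y)
K(6*4 - 6, 7) - 1*35578 = 17*(6*4 - 6) - 1*35578 = 17*(24 - 6) - 35578 = 17*18 - 35578 = 306 - 35578 = -35272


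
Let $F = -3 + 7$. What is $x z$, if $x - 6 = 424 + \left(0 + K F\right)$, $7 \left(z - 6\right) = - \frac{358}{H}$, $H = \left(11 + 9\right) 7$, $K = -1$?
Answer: $\frac{588093}{245} \approx 2400.4$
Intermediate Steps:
$H = 140$ ($H = 20 \cdot 7 = 140$)
$F = 4$
$z = \frac{2761}{490}$ ($z = 6 + \frac{\left(-358\right) \frac{1}{140}}{7} = 6 + \frac{1}{7} \left(- \frac{179}{70}\right) = 6 - \frac{179}{490} = \frac{2761}{490} \approx 5.6347$)
$x = 426$ ($x = 6 + \left(424 + \left(0 - 4\right)\right) = 6 + \left(424 - 4\right) = 6 + 420 = 426$)
$x z = 426 \cdot \frac{2761}{490} = \frac{588093}{245}$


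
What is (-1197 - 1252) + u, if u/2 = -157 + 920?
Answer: -923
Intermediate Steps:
u = 1526 (u = 2*(-157 + 920) = 2*763 = 1526)
(-1197 - 1252) + u = (-1197 - 1252) + 1526 = -2449 + 1526 = -923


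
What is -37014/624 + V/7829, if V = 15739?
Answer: -46660245/814216 ≈ -57.307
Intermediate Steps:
-37014/624 + V/7829 = -37014/624 + 15739/7829 = -37014*1/624 + 15739*(1/7829) = -6169/104 + 15739/7829 = -46660245/814216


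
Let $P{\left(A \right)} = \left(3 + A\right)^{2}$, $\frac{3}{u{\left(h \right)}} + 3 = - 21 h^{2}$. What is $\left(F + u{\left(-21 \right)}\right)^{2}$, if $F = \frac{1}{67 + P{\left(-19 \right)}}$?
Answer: $\frac{7645225}{994854635776} \approx 7.6848 \cdot 10^{-6}$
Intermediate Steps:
$u{\left(h \right)} = \frac{3}{-3 - 21 h^{2}}$
$F = \frac{1}{323}$ ($F = \frac{1}{67 + \left(3 - 19\right)^{2}} = \frac{1}{67 + \left(-16\right)^{2}} = \frac{1}{67 + 256} = \frac{1}{323} \approx 0.003096$)
$\left(F + u{\left(-21 \right)}\right)^{2} = \left(\frac{1}{323} - \frac{1}{1 + 7 \left(-21\right)^{2}}\right)^{2} = \left(\frac{1}{323} - \frac{1}{1 + 7 \cdot 441}\right)^{2} = \left(\frac{1}{323} - \frac{1}{1 + 3087}\right)^{2} = \left(\frac{1}{323} - \frac{1}{3088}\right)^{2} = \left(\frac{2765}{997424}\right)^{2} = \frac{7645225}{994854635776}$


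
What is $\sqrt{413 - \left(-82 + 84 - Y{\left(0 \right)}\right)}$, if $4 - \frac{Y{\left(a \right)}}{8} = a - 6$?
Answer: $\sqrt{491} \approx 22.159$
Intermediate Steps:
$Y{\left(a \right)} = 80 - 8 a$ ($Y{\left(a \right)} = 32 - 8 \left(a - 6\right) = 32 - 8 \left(-6 + a\right) = 32 - \left(-48 + 8 a\right) = 80 - 8 a$)
$\sqrt{413 - \left(-82 + 84 - Y{\left(0 \right)}\right)} = \sqrt{413 + \left(\left(80 - 0\right) - \left(-82 - -84\right)\right)} = \sqrt{413 + \left(\left(80 + 0\right) - \left(-82 + 84\right)\right)} = \sqrt{413 + \left(80 - 2\right)} = \sqrt{413 + 78} = \sqrt{491}$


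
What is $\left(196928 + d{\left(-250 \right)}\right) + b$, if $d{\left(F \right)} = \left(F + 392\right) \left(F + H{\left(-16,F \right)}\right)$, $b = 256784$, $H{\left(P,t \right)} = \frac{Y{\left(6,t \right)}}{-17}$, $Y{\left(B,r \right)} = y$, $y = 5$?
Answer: $\frac{7108894}{17} \approx 4.1817 \cdot 10^{5}$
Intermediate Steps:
$Y{\left(B,r \right)} = 5$
$H{\left(P,t \right)} = - \frac{5}{17}$ ($H{\left(P,t \right)} = \frac{5}{-17} = 5 \left(- \frac{1}{17}\right) = - \frac{5}{17}$)
$d{\left(F \right)} = \left(392 + F\right) \left(- \frac{5}{17} + F\right)$ ($d{\left(F \right)} = \left(F + 392\right) \left(F - \frac{5}{17}\right) = \left(392 + F\right) \left(- \frac{5}{17} + F\right)$)
$\left(196928 + d{\left(-250 \right)}\right) + b = \left(196928 + \left(- \frac{1960}{17} + \left(-250\right)^{2} + \frac{6659}{17} \left(-250\right)\right)\right) + 256784 = \left(196928 - \frac{604210}{17}\right) + 256784 = \frac{2743566}{17} + 256784 = \frac{7108894}{17}$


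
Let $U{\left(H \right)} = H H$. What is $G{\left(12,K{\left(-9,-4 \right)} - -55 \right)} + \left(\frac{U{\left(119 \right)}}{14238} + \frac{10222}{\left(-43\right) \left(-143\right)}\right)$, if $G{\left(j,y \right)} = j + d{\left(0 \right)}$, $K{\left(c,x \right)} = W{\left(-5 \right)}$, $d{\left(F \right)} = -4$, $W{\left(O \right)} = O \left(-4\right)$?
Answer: $\frac{133287503}{12507066} \approx 10.657$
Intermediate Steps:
$W{\left(O \right)} = - 4 O$
$U{\left(H \right)} = H^{2}$
$K{\left(c,x \right)} = 20$ ($K{\left(c,x \right)} = \left(-4\right) \left(-5\right) = 20$)
$G{\left(j,y \right)} = -4 + j$ ($G{\left(j,y \right)} = j - 4 = -4 + j$)
$G{\left(12,K{\left(-9,-4 \right)} - -55 \right)} + \left(\frac{U{\left(119 \right)}}{14238} + \frac{10222}{\left(-43\right) \left(-143\right)}\right) = \left(-4 + 12\right) + \left(\frac{119^{2}}{14238} + \frac{10222}{\left(-43\right) \left(-143\right)}\right) = 8 + \left(14161 \cdot \frac{1}{14238} + \frac{10222}{6149}\right) = 8 + \left(\frac{2023}{2034} + 10222 \cdot \frac{1}{6149}\right) = 8 + \left(\frac{2023}{2034} + \frac{10222}{6149}\right) = 8 + \frac{33230975}{12507066} = \frac{133287503}{12507066}$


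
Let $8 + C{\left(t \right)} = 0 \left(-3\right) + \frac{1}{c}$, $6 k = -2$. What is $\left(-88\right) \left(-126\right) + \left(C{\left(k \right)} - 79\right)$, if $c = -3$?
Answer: $\frac{33002}{3} \approx 11001.0$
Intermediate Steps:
$k = - \frac{1}{3}$ ($k = \frac{1}{6} \left(-2\right) = - \frac{1}{3} \approx -0.33333$)
$C{\left(t \right)} = - \frac{25}{3}$ ($C{\left(t \right)} = -8 + \left(0 \left(-3\right) + \frac{1}{-3}\right) = -8 + \left(0 - \frac{1}{3}\right) = -8 - \frac{1}{3} = - \frac{25}{3}$)
$\left(-88\right) \left(-126\right) + \left(C{\left(k \right)} - 79\right) = \left(-88\right) \left(-126\right) - \frac{262}{3} = 11088 - \frac{262}{3} = \frac{33002}{3}$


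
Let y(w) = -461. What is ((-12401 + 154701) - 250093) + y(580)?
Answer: -108254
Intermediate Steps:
((-12401 + 154701) - 250093) + y(580) = ((-12401 + 154701) - 250093) - 461 = (142300 - 250093) - 461 = -107793 - 461 = -108254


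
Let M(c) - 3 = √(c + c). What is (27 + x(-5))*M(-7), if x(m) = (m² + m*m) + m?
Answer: 216 + 72*I*√14 ≈ 216.0 + 269.4*I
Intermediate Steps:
M(c) = 3 + √2*√c (M(c) = 3 + √(c + c) = 3 + √(2*c) = 3 + √2*√c)
x(m) = m + 2*m² (x(m) = (m² + m²) + m = 2*m² + m = m + 2*m²)
(27 + x(-5))*M(-7) = (27 - 5*(1 + 2*(-5)))*(3 + √2*√(-7)) = (27 - 5*(1 - 10))*(3 + √2*(I*√7)) = (27 - 5*(-9))*(3 + I*√14) = (27 + 45)*(3 + I*√14) = 72*(3 + I*√14) = 216 + 72*I*√14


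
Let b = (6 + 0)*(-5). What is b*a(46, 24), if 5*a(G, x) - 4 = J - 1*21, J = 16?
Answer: 6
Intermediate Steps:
a(G, x) = -1/5 (a(G, x) = 4/5 + (16 - 1*21)/5 = 4/5 + (16 - 21)/5 = 4/5 + (1/5)*(-5) = 4/5 - 1 = -1/5)
b = -30 (b = 6*(-5) = -30)
b*a(46, 24) = -30*(-1/5) = 6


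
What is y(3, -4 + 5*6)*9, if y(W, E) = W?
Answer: 27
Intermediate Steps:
y(3, -4 + 5*6)*9 = 3*9 = 27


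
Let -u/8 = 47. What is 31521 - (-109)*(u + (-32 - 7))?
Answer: -13714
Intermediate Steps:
u = -376 (u = -8*47 = -376)
31521 - (-109)*(u + (-32 - 7)) = 31521 - (-109)*(-376 + (-32 - 7)) = 31521 - (-109)*(-376 - 39) = 31521 - (-109)*(-415) = 31521 - 1*45235 = 31521 - 45235 = -13714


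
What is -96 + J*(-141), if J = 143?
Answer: -20259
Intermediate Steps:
-96 + J*(-141) = -96 + 143*(-141) = -96 - 20163 = -20259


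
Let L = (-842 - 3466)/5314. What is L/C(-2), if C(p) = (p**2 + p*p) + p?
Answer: -359/2657 ≈ -0.13511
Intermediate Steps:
C(p) = p + 2*p**2 (C(p) = (p**2 + p**2) + p = 2*p**2 + p = p + 2*p**2)
L = -2154/2657 (L = -4308*1/5314 = -2154/2657 ≈ -0.81069)
L/C(-2) = -2154*(-1/(2*(1 + 2*(-2))))/2657 = -2154*(-1/(2*(1 - 4)))/2657 = -2154/(2657*((-2*(-3)))) = -2154/2657/6 = -2154/2657*1/6 = -359/2657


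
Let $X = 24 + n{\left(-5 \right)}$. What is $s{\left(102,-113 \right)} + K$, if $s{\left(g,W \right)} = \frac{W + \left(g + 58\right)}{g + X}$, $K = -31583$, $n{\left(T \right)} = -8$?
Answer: $- \frac{3726747}{118} \approx -31583.0$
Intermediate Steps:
$X = 16$ ($X = 24 - 8 = 16$)
$s{\left(g,W \right)} = \frac{58 + W + g}{16 + g}$ ($s{\left(g,W \right)} = \frac{W + \left(g + 58\right)}{g + 16} = \frac{W + \left(58 + g\right)}{16 + g} = \frac{58 + W + g}{16 + g}$)
$s{\left(102,-113 \right)} + K = \frac{58 - 113 + 102}{16 + 102} - 31583 = \frac{1}{118} \cdot 47 - 31583 = \frac{47}{118} - 31583 = - \frac{3726747}{118}$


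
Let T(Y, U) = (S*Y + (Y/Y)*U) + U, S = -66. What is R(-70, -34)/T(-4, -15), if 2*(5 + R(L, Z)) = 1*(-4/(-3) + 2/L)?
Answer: -913/49140 ≈ -0.018580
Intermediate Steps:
R(L, Z) = -13/3 + 1/L (R(L, Z) = -5 + (1*(-4/(-3) + 2/L))/2 = -5 + (1*(-4*(-⅓) + 2/L))/2 = -5 + (1*(4/3 + 2/L))/2 = -5 + (4/3 + 2/L)/2 = -5 + (⅔ + 1/L) = -13/3 + 1/L)
T(Y, U) = -66*Y + 2*U (T(Y, U) = (-66*Y + (Y/Y)*U) + U = (-66*Y + 1*U) + U = (-66*Y + U) + U = (U - 66*Y) + U = -66*Y + 2*U)
R(-70, -34)/T(-4, -15) = (-13/3 + 1/(-70))/(-66*(-4) + 2*(-15)) = (-13/3 - 1/70)/(264 - 30) = -913/210/234 = -913/210*1/234 = -913/49140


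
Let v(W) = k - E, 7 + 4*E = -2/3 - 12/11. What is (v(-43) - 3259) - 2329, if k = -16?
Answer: -739439/132 ≈ -5601.8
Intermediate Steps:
E = -289/132 (E = -7/4 + (-2/3 - 12/11)/4 = -7/4 + (1/4)*(-58/33) = -7/4 - 29/66 = -289/132 ≈ -2.1894)
v(W) = -1823/132 (v(W) = -16 - 1*(-289/132) = -16 + 289/132 = -1823/132)
(v(-43) - 3259) - 2329 = (-1823/132 - 3259) - 2329 = -432011/132 - 2329 = -739439/132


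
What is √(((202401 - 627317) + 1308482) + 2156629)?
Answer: √3040195 ≈ 1743.6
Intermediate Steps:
√(((202401 - 627317) + 1308482) + 2156629) = √((-424916 + 1308482) + 2156629) = √(883566 + 2156629) = √3040195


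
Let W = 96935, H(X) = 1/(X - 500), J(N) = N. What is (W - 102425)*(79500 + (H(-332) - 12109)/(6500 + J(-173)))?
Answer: -127637319059855/292448 ≈ -4.3644e+8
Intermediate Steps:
H(X) = 1/(-500 + X)
(W - 102425)*(79500 + (H(-332) - 12109)/(6500 + J(-173))) = (96935 - 102425)*(79500 + (1/(-500 - 332) - 12109)/(6500 - 173)) = -5490*(79500 + (1/(-832) - 12109)/6327) = -5490*(79500 + (-1/832 - 12109)*(1/6327)) = -5490*(79500 - 10074689/832*1/6327) = -5490*(79500 - 10074689/5264064) = -5490*418483013311/5264064 = -127637319059855/292448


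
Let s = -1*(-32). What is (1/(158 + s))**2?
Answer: 1/36100 ≈ 2.7701e-5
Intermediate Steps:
s = 32
(1/(158 + s))**2 = (1/(158 + 32))**2 = (1/190)**2 = 1/36100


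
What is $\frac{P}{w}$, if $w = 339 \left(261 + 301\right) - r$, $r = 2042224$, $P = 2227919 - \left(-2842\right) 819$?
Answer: $- \frac{4555517}{1851706} \approx -2.4602$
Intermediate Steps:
$P = 4555517$ ($P = 2227919 - -2327598 = 2227919 + 2327598 = 4555517$)
$w = -1851706$ ($w = 339 \left(261 + 301\right) - 2042224 = 339 \cdot 562 - 2042224 = 190518 - 2042224 = -1851706$)
$\frac{P}{w} = \frac{4555517}{-1851706} = 4555517 \left(- \frac{1}{1851706}\right) = - \frac{4555517}{1851706}$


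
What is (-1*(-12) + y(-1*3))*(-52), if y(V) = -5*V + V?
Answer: -1248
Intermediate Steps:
y(V) = -4*V
(-1*(-12) + y(-1*3))*(-52) = (-1*(-12) - (-4)*3)*(-52) = (12 - 4*(-3))*(-52) = (12 + 12)*(-52) = 24*(-52) = -1248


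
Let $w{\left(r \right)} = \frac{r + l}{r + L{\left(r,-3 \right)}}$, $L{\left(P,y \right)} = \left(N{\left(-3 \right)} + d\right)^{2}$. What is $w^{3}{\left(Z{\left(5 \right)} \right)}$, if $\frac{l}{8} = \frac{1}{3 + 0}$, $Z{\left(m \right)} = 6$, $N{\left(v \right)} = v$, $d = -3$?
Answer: $\frac{2197}{250047} \approx 0.0087864$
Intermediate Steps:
$l = \frac{8}{3}$ ($l = \frac{8}{3 + 0} = \frac{8}{3} \approx 2.6667$)
$L{\left(P,y \right)} = 36$ ($L{\left(P,y \right)} = \left(-3 - 3\right)^{2} = \left(-6\right)^{2} = 36$)
$w{\left(r \right)} = \frac{\frac{8}{3} + r}{36 + r}$ ($w{\left(r \right)} = \frac{r + \frac{8}{3}}{r + 36} = \frac{\frac{8}{3} + r}{36 + r}$)
$w^{3}{\left(Z{\left(5 \right)} \right)} = \left(\frac{\frac{8}{3} + 6}{36 + 6}\right)^{3} = \left(\frac{1}{42} \cdot \frac{26}{3}\right)^{3} = \left(\frac{13}{63}\right)^{3} = \frac{2197}{250047}$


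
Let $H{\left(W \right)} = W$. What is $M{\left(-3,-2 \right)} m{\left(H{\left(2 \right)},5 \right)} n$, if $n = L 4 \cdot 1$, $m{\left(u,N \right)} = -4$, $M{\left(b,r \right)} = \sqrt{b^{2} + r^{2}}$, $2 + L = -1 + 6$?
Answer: $- 48 \sqrt{13} \approx -173.07$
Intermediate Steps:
$L = 3$ ($L = -2 + \left(-1 + 6\right) = -2 + 5 = 3$)
$n = 12$ ($n = 3 \cdot 4 \cdot 1 = 12 \cdot 1 = 12$)
$M{\left(-3,-2 \right)} m{\left(H{\left(2 \right)},5 \right)} n = \sqrt{\left(-3\right)^{2} + \left(-2\right)^{2}} \left(-4\right) 12 = \sqrt{9 + 4} \left(-4\right) 12 = \sqrt{13} \left(-4\right) 12 = - 4 \sqrt{13} \cdot 12 = - 48 \sqrt{13}$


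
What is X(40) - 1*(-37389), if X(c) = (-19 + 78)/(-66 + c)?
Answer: 972055/26 ≈ 37387.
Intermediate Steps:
X(c) = 59/(-66 + c)
X(40) - 1*(-37389) = 59/(-66 + 40) - 1*(-37389) = 59/(-26) + 37389 = 59*(-1/26) + 37389 = -59/26 + 37389 = 972055/26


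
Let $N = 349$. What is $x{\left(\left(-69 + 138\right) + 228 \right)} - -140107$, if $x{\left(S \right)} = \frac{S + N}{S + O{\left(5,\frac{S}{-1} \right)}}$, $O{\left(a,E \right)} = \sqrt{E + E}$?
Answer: $\frac{41892639}{299} - \frac{646 i \sqrt{66}}{29601} \approx 1.4011 \cdot 10^{5} - 0.1773 i$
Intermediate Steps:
$O{\left(a,E \right)} = \sqrt{2} \sqrt{E}$ ($O{\left(a,E \right)} = \sqrt{2 E} = \sqrt{2} \sqrt{E}$)
$x{\left(S \right)} = \frac{349 + S}{S + \sqrt{2} \sqrt{- S}}$ ($x{\left(S \right)} = \frac{S + 349}{S + \sqrt{2} \sqrt{\frac{S}{-1}}} = \frac{349 + S}{S + \sqrt{2} \sqrt{S \left(-1\right)}} = \frac{349 + S}{S + \sqrt{2} \sqrt{- S}}$)
$x{\left(\left(-69 + 138\right) + 228 \right)} - -140107 = \frac{349 + \left(\left(-69 + 138\right) + 228\right)}{\left(\left(-69 + 138\right) + 228\right) + \sqrt{2} \sqrt{- (\left(-69 + 138\right) + 228)}} - -140107 = \frac{349 + \left(69 + 228\right)}{\left(69 + 228\right) + \sqrt{2} \sqrt{- (69 + 228)}} + 140107 = \frac{349 + 297}{297 + \sqrt{2} \sqrt{\left(-1\right) 297}} + 140107 = \frac{1}{297 + \sqrt{2} \sqrt{-297}} \cdot 646 + 140107 = \frac{1}{297 + \sqrt{2} \cdot 3 i \sqrt{33}} \cdot 646 + 140107 = \frac{1}{297 + 3 i \sqrt{66}} \cdot 646 + 140107 = \frac{646}{297 + 3 i \sqrt{66}} + 140107 = 140107 + \frac{646}{297 + 3 i \sqrt{66}}$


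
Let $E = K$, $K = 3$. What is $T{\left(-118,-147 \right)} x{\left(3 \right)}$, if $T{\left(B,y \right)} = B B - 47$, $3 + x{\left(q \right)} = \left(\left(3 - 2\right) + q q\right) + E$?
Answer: $138770$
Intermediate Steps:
$E = 3$
$x{\left(q \right)} = 1 + q^{2}$ ($x{\left(q \right)} = -3 + \left(\left(\left(3 - 2\right) + q q\right) + 3\right) = -3 + \left(\left(\left(3 - 2\right) + q^{2}\right) + 3\right) = -3 + \left(\left(1 + q^{2}\right) + 3\right) = -3 + \left(4 + q^{2}\right) = 1 + q^{2}$)
$T{\left(B,y \right)} = -47 + B^{2}$ ($T{\left(B,y \right)} = B^{2} - 47 = -47 + B^{2}$)
$T{\left(-118,-147 \right)} x{\left(3 \right)} = \left(-47 + \left(-118\right)^{2}\right) \left(1 + 3^{2}\right) = \left(-47 + 13924\right) \left(1 + 9\right) = 13877 \cdot 10 = 138770$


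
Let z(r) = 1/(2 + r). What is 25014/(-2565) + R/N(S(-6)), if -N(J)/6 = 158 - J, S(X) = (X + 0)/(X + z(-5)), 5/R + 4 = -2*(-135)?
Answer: -696658001/71436960 ≈ -9.7521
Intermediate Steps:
R = 5/266 (R = 5/(-4 - 2*(-135)) = 5/(-4 + 270) = 5/266 ≈ 0.018797)
S(X) = X/(-⅓ + X) (S(X) = (X + 0)/(X + 1/(2 - 5)) = X/(X + 1/(-3)) = X/(X - ⅓) = X/(-⅓ + X))
N(J) = -948 + 6*J (N(J) = -6*(158 - J) = -948 + 6*J)
25014/(-2565) + R/N(S(-6)) = 25014/(-2565) + 5/(266*(-948 + 6*(3*(-6)/(-1 + 3*(-6))))) = 25014*(-1/2565) + 5/(266*(-948 + 6*(3*(-6)/(-1 - 18)))) = -8338/855 + 5/(266*(-948 + 6*(3*(-6)/(-19)))) = -8338/855 + 5/(266*(-948 + 6*(3*(-6)*(-1/19)))) = -8338/855 + 5/(266*(-948 + 6*(18/19))) = -8338/855 + 5/(266*(-948 + 108/19)) = -8338/855 + 5/(266*(-17904/19)) = -8338/855 + (5/266)*(-19/17904) = -8338/855 - 5/250656 = -696658001/71436960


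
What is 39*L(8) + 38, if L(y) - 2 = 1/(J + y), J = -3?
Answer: 619/5 ≈ 123.80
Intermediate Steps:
L(y) = 2 + 1/(-3 + y)
39*L(8) + 38 = 39*((-5 + 2*8)/(-3 + 8)) + 38 = 39*((-5 + 16)/5) + 38 = 39*((⅕)*11) + 38 = 39*(11/5) + 38 = 429/5 + 38 = 619/5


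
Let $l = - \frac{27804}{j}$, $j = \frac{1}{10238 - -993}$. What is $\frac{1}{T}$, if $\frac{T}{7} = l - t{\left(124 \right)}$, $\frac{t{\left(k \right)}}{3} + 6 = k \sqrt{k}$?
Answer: $- \frac{52044451}{113762244935419290} + \frac{62 \sqrt{31}}{56881122467709645} \approx -4.5748 \cdot 10^{-10}$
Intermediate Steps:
$j = \frac{1}{11231}$ ($j = \frac{1}{10238 + 993} = \frac{1}{11231} \approx 8.9039 \cdot 10^{-5}$)
$t{\left(k \right)} = -18 + 3 k^{\frac{3}{2}}$ ($t{\left(k \right)} = -18 + 3 k \sqrt{k} = -18 + 3 k^{\frac{3}{2}}$)
$l = -312266724$ ($l = - 27804 \frac{1}{\frac{1}{11231}} = \left(-27804\right) 11231 = -312266724$)
$T = -2185866942 - 5208 \sqrt{31}$ ($T = 7 \left(-312266724 - \left(-18 + 3 \cdot 124^{\frac{3}{2}}\right)\right) = 7 \left(-312266724 - \left(-18 + 3 \cdot 248 \sqrt{31}\right)\right) = 7 \left(-312266724 - \left(-18 + 744 \sqrt{31}\right)\right) = 7 \left(-312266724 + \left(18 - 744 \sqrt{31}\right)\right) = 7 \left(-312266706 - 744 \sqrt{31}\right) = -2185866942 - 5208 \sqrt{31} \approx -2.1859 \cdot 10^{9}$)
$\frac{1}{T} = \frac{1}{-2185866942 - 5208 \sqrt{31}}$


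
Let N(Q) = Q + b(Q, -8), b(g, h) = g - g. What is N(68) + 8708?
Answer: 8776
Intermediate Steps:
b(g, h) = 0
N(Q) = Q (N(Q) = Q + 0 = Q)
N(68) + 8708 = 68 + 8708 = 8776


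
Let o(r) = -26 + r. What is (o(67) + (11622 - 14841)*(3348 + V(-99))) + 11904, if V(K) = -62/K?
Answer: -355320337/33 ≈ -1.0767e+7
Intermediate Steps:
(o(67) + (11622 - 14841)*(3348 + V(-99))) + 11904 = ((-26 + 67) + (11622 - 14841)*(3348 - 62/(-99))) + 11904 = (41 - 3219*(3348 - 62*(-1/99))) + 11904 = (41 - 3219*(3348 + 62/99)) + 11904 = (41 - 3219*331514/99) + 11904 = (41 - 355714522/33) + 11904 = -355713169/33 + 11904 = -355320337/33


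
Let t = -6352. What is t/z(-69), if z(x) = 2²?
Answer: -1588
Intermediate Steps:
z(x) = 4
t/z(-69) = -6352/4 = -6352*¼ = -1588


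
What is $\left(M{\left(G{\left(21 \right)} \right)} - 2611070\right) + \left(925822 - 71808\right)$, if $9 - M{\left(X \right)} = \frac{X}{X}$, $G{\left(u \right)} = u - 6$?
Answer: $-1757048$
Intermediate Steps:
$G{\left(u \right)} = -6 + u$ ($G{\left(u \right)} = u - 6 = -6 + u$)
$M{\left(X \right)} = 8$ ($M{\left(X \right)} = 9 - \frac{X}{X} = 9 - 1 = 8$)
$\left(M{\left(G{\left(21 \right)} \right)} - 2611070\right) + \left(925822 - 71808\right) = \left(8 - 2611070\right) + \left(925822 - 71808\right) = -2611062 + 854014 = -1757048$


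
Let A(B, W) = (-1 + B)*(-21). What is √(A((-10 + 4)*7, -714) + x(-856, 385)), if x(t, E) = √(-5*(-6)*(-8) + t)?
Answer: √(903 + 2*I*√274) ≈ 30.055 + 0.55075*I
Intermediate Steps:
A(B, W) = 21 - 21*B
x(t, E) = √(-240 + t) (x(t, E) = √(30*(-8) + t) = √(-240 + t))
√(A((-10 + 4)*7, -714) + x(-856, 385)) = √((21 - 21*(-10 + 4)*7) + √(-240 - 856)) = √((21 - (-126)*7) + √(-1096)) = √((21 - 21*(-42)) + 2*I*√274) = √((21 + 882) + 2*I*√274) = √(903 + 2*I*√274)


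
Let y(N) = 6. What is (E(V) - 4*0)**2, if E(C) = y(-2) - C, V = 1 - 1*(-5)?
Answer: 0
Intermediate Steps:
V = 6 (V = 1 + 5 = 6)
E(C) = 6 - C
(E(V) - 4*0)**2 = ((6 - 1*6) - 4*0)**2 = ((6 - 6) + 0)**2 = (0 + 0)**2 = 0**2 = 0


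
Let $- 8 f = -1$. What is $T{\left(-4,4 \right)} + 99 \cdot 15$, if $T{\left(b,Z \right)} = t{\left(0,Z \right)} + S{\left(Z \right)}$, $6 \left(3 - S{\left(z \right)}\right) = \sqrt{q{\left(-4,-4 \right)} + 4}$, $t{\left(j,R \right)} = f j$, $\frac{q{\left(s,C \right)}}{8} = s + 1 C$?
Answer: $1488 - \frac{i \sqrt{15}}{3} \approx 1488.0 - 1.291 i$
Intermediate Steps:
$f = \frac{1}{8}$ ($f = \left(- \frac{1}{8}\right) \left(-1\right) = \frac{1}{8} \approx 0.125$)
$q{\left(s,C \right)} = 8 C + 8 s$ ($q{\left(s,C \right)} = 8 \left(s + 1 C\right) = 8 \left(s + C\right) = 8 \left(C + s\right) = 8 C + 8 s$)
$t{\left(j,R \right)} = \frac{j}{8}$
$S{\left(z \right)} = 3 - \frac{i \sqrt{15}}{3}$ ($S{\left(z \right)} = 3 - \frac{\sqrt{\left(8 \left(-4\right) + 8 \left(-4\right)\right) + 4}}{6} = 3 - \frac{\sqrt{\left(-32 - 32\right) + 4}}{6} = 3 - \frac{\sqrt{-64 + 4}}{6} = 3 - \frac{\sqrt{-60}}{6} = 3 - \frac{2 i \sqrt{15}}{6} = 3 - \frac{i \sqrt{15}}{3}$)
$T{\left(b,Z \right)} = 3 - \frac{i \sqrt{15}}{3}$ ($T{\left(b,Z \right)} = \frac{1}{8} \cdot 0 + \left(3 - \frac{i \sqrt{15}}{3}\right) = 0 + \left(3 - \frac{i \sqrt{15}}{3}\right) = 3 - \frac{i \sqrt{15}}{3}$)
$T{\left(-4,4 \right)} + 99 \cdot 15 = \left(3 - \frac{i \sqrt{15}}{3}\right) + 99 \cdot 15 = \left(3 - \frac{i \sqrt{15}}{3}\right) + 1485 = 1488 - \frac{i \sqrt{15}}{3}$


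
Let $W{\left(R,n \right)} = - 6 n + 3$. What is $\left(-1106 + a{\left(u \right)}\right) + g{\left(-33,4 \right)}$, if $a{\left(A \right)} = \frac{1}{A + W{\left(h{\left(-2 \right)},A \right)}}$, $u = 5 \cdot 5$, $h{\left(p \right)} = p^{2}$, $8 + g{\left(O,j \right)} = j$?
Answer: $- \frac{135421}{122} \approx -1110.0$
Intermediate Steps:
$g{\left(O,j \right)} = -8 + j$
$W{\left(R,n \right)} = 3 - 6 n$
$u = 25$
$a{\left(A \right)} = \frac{1}{3 - 5 A}$ ($a{\left(A \right)} = \frac{1}{A - \left(-3 + 6 A\right)} = \frac{1}{3 - 5 A}$)
$\left(-1106 + a{\left(u \right)}\right) + g{\left(-33,4 \right)} = \left(-1106 - \frac{1}{-3 + 5 \cdot 25}\right) + \left(-8 + 4\right) = \left(-1106 - \frac{1}{-3 + 125}\right) - 4 = \left(-1106 - \frac{1}{122}\right) - 4 = - \frac{134933}{122} - 4 = - \frac{135421}{122}$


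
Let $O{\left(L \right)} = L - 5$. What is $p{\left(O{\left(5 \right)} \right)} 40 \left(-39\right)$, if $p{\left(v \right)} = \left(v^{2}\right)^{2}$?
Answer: $0$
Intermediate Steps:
$O{\left(L \right)} = -5 + L$ ($O{\left(L \right)} = L - 5 = -5 + L$)
$p{\left(v \right)} = v^{4}$
$p{\left(O{\left(5 \right)} \right)} 40 \left(-39\right) = \left(-5 + 5\right)^{4} \cdot 40 \left(-39\right) = 0^{4} \cdot 40 \left(-39\right) = 0 \cdot 40 \left(-39\right) = 0 \left(-39\right) = 0$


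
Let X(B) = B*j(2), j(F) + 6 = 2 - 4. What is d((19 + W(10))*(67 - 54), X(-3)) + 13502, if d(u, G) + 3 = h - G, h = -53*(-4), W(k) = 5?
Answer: 13687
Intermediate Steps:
j(F) = -8 (j(F) = -6 + (2 - 4) = -6 - 2 = -8)
X(B) = -8*B (X(B) = B*(-8) = -8*B)
h = 212
d(u, G) = 209 - G (d(u, G) = -3 + (212 - G) = 209 - G)
d((19 + W(10))*(67 - 54), X(-3)) + 13502 = (209 - (-8)*(-3)) + 13502 = (209 - 1*24) + 13502 = (209 - 24) + 13502 = 185 + 13502 = 13687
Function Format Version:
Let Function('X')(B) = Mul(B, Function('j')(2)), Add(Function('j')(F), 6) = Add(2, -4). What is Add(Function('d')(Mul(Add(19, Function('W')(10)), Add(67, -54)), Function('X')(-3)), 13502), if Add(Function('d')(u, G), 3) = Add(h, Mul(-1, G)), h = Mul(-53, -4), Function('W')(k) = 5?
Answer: 13687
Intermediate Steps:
Function('j')(F) = -8 (Function('j')(F) = Add(-6, Add(2, -4)) = Add(-6, -2) = -8)
Function('X')(B) = Mul(-8, B) (Function('X')(B) = Mul(B, -8) = Mul(-8, B))
h = 212
Function('d')(u, G) = Add(209, Mul(-1, G)) (Function('d')(u, G) = Add(-3, Add(212, Mul(-1, G))) = Add(209, Mul(-1, G)))
Add(Function('d')(Mul(Add(19, Function('W')(10)), Add(67, -54)), Function('X')(-3)), 13502) = Add(Add(209, Mul(-1, Mul(-8, -3))), 13502) = Add(Add(209, Mul(-1, 24)), 13502) = Add(Add(209, -24), 13502) = Add(185, 13502) = 13687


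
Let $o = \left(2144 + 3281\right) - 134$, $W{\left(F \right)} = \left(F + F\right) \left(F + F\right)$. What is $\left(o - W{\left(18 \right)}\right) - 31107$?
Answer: $-27112$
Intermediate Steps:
$W{\left(F \right)} = 4 F^{2}$ ($W{\left(F \right)} = 2 F 2 F = 4 F^{2}$)
$o = 5291$ ($o = 5425 - 134 = 5291$)
$\left(o - W{\left(18 \right)}\right) - 31107 = \left(5291 - 4 \cdot 18^{2}\right) - 31107 = \left(5291 - 4 \cdot 324\right) - 31107 = \left(5291 - 1296\right) - 31107 = 3995 - 31107 = -27112$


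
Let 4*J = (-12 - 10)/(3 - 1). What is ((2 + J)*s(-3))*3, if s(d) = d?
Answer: 27/4 ≈ 6.7500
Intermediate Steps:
J = -11/4 (J = ((-12 - 10)/(3 - 1))/4 = (-22/2)/4 = (-22*½)/4 = (¼)*(-11) = -11/4 ≈ -2.7500)
((2 + J)*s(-3))*3 = ((2 - 11/4)*(-3))*3 = -¾*(-3)*3 = (9/4)*3 = 27/4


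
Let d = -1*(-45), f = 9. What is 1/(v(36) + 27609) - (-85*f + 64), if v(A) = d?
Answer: 19385455/27654 ≈ 701.00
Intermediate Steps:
d = 45
v(A) = 45
1/(v(36) + 27609) - (-85*f + 64) = 1/(45 + 27609) - (-85*9 + 64) = 1/27654 - (-765 + 64) = 1/27654 - 1*(-701) = 1/27654 + 701 = 19385455/27654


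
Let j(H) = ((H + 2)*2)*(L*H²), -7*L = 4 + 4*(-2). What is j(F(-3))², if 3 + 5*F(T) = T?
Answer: 1327104/765625 ≈ 1.7334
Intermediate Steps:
F(T) = -⅗ + T/5
L = 4/7 (L = -(4 + 4*(-2))/7 = -(4 - 8)/7 = -⅐*(-4) = 4/7 ≈ 0.57143)
j(H) = 4*H²*(4 + 2*H)/7 (j(H) = ((H + 2)*2)*(4*H²/7) = ((2 + H)*2)*(4*H²/7) = (4 + 2*H)*(4*H²/7) = 4*H²*(4 + 2*H)/7)
j(F(-3))² = (8*(-⅗ + (⅕)*(-3))²*(2 + (-⅗ + (⅕)*(-3)))/7)² = (8*(-⅗ - ⅗)²*(2 + (-⅗ - ⅗))/7)² = (8*(-6/5)²*(2 - 6/5)/7)² = ((8/7)*(36/25)*(⅘))² = (1152/875)² = 1327104/765625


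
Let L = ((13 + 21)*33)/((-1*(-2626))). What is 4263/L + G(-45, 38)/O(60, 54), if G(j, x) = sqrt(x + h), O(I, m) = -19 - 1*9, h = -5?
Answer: 1865773/187 - sqrt(33)/28 ≈ 9977.2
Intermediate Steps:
O(I, m) = -28 (O(I, m) = -19 - 9 = -28)
G(j, x) = sqrt(-5 + x) (G(j, x) = sqrt(x - 5) = sqrt(-5 + x))
L = 561/1313 (L = (34*33)/2626 = 1122*(1/2626) = 561/1313 ≈ 0.42727)
4263/L + G(-45, 38)/O(60, 54) = 4263/(561/1313) + sqrt(-5 + 38)/(-28) = 4263*(1313/561) + sqrt(33)*(-1/28) = 1865773/187 - sqrt(33)/28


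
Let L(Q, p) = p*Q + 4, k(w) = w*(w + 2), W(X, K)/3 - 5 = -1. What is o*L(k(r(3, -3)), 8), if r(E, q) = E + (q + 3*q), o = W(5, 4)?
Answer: 6096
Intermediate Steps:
W(X, K) = 12 (W(X, K) = 15 + 3*(-1) = 15 - 3 = 12)
o = 12
r(E, q) = E + 4*q
k(w) = w*(2 + w)
L(Q, p) = 4 + Q*p (L(Q, p) = Q*p + 4 = 4 + Q*p)
o*L(k(r(3, -3)), 8) = 12*(4 + ((3 + 4*(-3))*(2 + (3 + 4*(-3))))*8) = 12*(4 + ((3 - 12)*(2 + (3 - 12)))*8) = 12*(4 - 9*(2 - 9)*8) = 12*(4 - 9*(-7)*8) = 12*(4 + 63*8) = 12*(4 + 504) = 12*508 = 6096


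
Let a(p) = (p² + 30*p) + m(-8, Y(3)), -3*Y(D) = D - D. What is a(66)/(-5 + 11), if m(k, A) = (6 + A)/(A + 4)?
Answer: 4225/4 ≈ 1056.3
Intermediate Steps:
Y(D) = 0 (Y(D) = -(D - D)/3 = -⅓*0 = 0)
m(k, A) = (6 + A)/(4 + A)
a(p) = 3/2 + p² + 30*p (a(p) = (p² + 30*p) + (6 + 0)/(4 + 0) = (p² + 30*p) + 6/4 = (p² + 30*p) + (¼)*6 = (p² + 30*p) + 3/2 = 3/2 + p² + 30*p)
a(66)/(-5 + 11) = (3/2 + 66² + 30*66)/(-5 + 11) = (3/2 + 4356 + 1980)/6 = (12675/2)*(⅙) = 4225/4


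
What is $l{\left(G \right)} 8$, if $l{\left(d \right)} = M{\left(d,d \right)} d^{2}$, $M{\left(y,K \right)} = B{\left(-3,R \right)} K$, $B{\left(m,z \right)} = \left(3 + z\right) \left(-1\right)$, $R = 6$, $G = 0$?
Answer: $0$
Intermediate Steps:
$B{\left(m,z \right)} = -3 - z$
$M{\left(y,K \right)} = - 9 K$ ($M{\left(y,K \right)} = \left(-3 - 6\right) K = - 9 K$)
$l{\left(d \right)} = - 9 d^{3}$ ($l{\left(d \right)} = - 9 d d^{2} = - 9 d^{3}$)
$l{\left(G \right)} 8 = - 9 \cdot 0^{3} \cdot 8 = \left(-9\right) 0 \cdot 8 = 0 \cdot 8 = 0$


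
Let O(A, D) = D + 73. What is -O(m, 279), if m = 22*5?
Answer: -352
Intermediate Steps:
m = 110
O(A, D) = 73 + D
-O(m, 279) = -(73 + 279) = -1*352 = -352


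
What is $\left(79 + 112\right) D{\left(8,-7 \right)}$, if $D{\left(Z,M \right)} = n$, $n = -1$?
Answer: $-191$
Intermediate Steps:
$D{\left(Z,M \right)} = -1$
$\left(79 + 112\right) D{\left(8,-7 \right)} = \left(79 + 112\right) \left(-1\right) = 191 \left(-1\right) = -191$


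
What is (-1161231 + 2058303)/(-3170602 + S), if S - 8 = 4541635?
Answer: 897072/1371041 ≈ 0.65430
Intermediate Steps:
S = 4541643 (S = 8 + 4541635 = 4541643)
(-1161231 + 2058303)/(-3170602 + S) = (-1161231 + 2058303)/(-3170602 + 4541643) = 897072/1371041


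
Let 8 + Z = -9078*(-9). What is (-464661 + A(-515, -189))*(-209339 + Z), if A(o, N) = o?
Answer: 59377390520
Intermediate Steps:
Z = 81694 (Z = -8 - 9078*(-9) = -8 + 81702 = 81694)
(-464661 + A(-515, -189))*(-209339 + Z) = (-464661 - 515)*(-209339 + 81694) = -465176*(-127645) = 59377390520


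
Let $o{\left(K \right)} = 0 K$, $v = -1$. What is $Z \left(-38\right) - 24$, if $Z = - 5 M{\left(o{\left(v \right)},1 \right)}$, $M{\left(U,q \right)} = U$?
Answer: $-24$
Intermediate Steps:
$o{\left(K \right)} = 0$
$Z = 0$ ($Z = \left(-5\right) 0 = 0$)
$Z \left(-38\right) - 24 = 0 \left(-38\right) - 24 = 0 - 24 = -24$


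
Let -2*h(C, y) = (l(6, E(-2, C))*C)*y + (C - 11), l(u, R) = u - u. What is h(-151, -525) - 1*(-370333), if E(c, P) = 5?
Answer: 370414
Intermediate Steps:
l(u, R) = 0
h(C, y) = 11/2 - C/2 (h(C, y) = -((0*C)*y + (C - 11))/2 = -(0*y + (-11 + C))/2 = -(0 + (-11 + C))/2 = -(-11 + C)/2 = 11/2 - C/2)
h(-151, -525) - 1*(-370333) = (11/2 - 1/2*(-151)) - 1*(-370333) = (11/2 + 151/2) + 370333 = 81 + 370333 = 370414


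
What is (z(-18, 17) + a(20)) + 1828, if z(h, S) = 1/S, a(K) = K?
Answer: 31417/17 ≈ 1848.1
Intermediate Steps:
(z(-18, 17) + a(20)) + 1828 = (1/17 + 20) + 1828 = 341/17 + 1828 = 31417/17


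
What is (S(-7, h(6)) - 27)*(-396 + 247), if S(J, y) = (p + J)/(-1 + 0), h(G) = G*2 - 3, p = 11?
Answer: 4619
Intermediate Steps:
h(G) = -3 + 2*G (h(G) = 2*G - 3 = -3 + 2*G)
S(J, y) = -11 - J (S(J, y) = (11 + J)/(-1 + 0) = (11 + J)/(-1) = (11 + J)*(-1) = -11 - J)
(S(-7, h(6)) - 27)*(-396 + 247) = ((-11 - 1*(-7)) - 27)*(-396 + 247) = ((-11 + 7) - 27)*(-149) = (-4 - 27)*(-149) = -31*(-149) = 4619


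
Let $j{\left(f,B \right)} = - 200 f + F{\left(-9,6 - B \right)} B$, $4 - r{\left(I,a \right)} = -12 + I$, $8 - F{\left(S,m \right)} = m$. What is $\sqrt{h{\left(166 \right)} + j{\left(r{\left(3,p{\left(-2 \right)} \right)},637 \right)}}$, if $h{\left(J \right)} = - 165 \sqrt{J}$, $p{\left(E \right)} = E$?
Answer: $\sqrt{404443 - 165 \sqrt{166}} \approx 634.29$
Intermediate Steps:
$F{\left(S,m \right)} = 8 - m$
$r{\left(I,a \right)} = 16 - I$ ($r{\left(I,a \right)} = 4 - \left(-12 + I\right) = 16 - I$)
$j{\left(f,B \right)} = - 200 f + B \left(2 + B\right)$ ($j{\left(f,B \right)} = - 200 f + \left(8 - \left(6 - B\right)\right) B = - 200 f + \left(8 + \left(-6 + B\right)\right) B = - 200 f + \left(2 + B\right) B = - 200 f + B \left(2 + B\right)$)
$\sqrt{h{\left(166 \right)} + j{\left(r{\left(3,p{\left(-2 \right)} \right)},637 \right)}} = \sqrt{- 165 \sqrt{166} + \left(- 200 \left(16 - 3\right) + 637 \left(2 + 637\right)\right)} = \sqrt{- 165 \sqrt{166} + \left(- 200 \left(16 - 3\right) + 637 \cdot 639\right)} = \sqrt{- 165 \sqrt{166} + \left(\left(-200\right) 13 + 407043\right)} = \sqrt{- 165 \sqrt{166} + \left(-2600 + 407043\right)} = \sqrt{- 165 \sqrt{166} + 404443} = \sqrt{404443 - 165 \sqrt{166}}$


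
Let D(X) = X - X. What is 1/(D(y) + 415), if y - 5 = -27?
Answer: 1/415 ≈ 0.0024096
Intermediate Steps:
y = -22 (y = 5 - 27 = -22)
D(X) = 0
1/(D(y) + 415) = 1/(0 + 415) = 1/415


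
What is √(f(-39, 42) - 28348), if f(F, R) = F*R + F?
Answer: 5*I*√1201 ≈ 173.28*I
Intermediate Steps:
f(F, R) = F + F*R
√(f(-39, 42) - 28348) = √(-39*(1 + 42) - 28348) = √(-39*43 - 28348) = √(-1677 - 28348) = √(-30025) = 5*I*√1201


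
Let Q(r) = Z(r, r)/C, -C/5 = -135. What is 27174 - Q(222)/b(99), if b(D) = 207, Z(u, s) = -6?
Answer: 1265629052/46575 ≈ 27174.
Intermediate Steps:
C = 675 (C = -5*(-135) = 675)
Q(r) = -2/225 (Q(r) = -6/675 = -6*1/675 = -2/225)
27174 - Q(222)/b(99) = 27174 - (-2)/(225*207) = 27174 - 1*(-2/46575) = 27174 + 2/46575 = 1265629052/46575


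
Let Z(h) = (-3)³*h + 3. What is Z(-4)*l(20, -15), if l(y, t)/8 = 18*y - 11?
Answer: 309912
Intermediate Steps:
Z(h) = 3 - 27*h (Z(h) = -27*h + 3 = 3 - 27*h)
l(y, t) = -88 + 144*y (l(y, t) = 8*(18*y - 11) = 8*(-11 + 18*y) = -88 + 144*y)
Z(-4)*l(20, -15) = (3 - 27*(-4))*(-88 + 144*20) = (3 + 108)*(-88 + 2880) = 111*2792 = 309912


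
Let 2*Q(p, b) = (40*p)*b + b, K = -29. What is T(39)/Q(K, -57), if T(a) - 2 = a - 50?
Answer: -6/22021 ≈ -0.00027247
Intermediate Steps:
Q(p, b) = b/2 + 20*b*p (Q(p, b) = ((40*p)*b + b)/2 = (40*b*p + b)/2 = (b + 40*b*p)/2 = b/2 + 20*b*p)
T(a) = -48 + a (T(a) = 2 + (a - 50) = 2 + (-50 + a) = -48 + a)
T(39)/Q(K, -57) = (-48 + 39)/(((½)*(-57)*(1 + 40*(-29)))) = -9*(-2/(57*(1 - 1160))) = -9/((½)*(-57)*(-1159)) = -9/66063/2 = -9*2/66063 = -6/22021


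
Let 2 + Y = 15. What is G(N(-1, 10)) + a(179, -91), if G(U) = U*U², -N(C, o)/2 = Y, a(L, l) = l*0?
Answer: -17576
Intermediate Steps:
Y = 13 (Y = -2 + 15 = 13)
a(L, l) = 0
N(C, o) = -26 (N(C, o) = -2*13 = -26)
G(U) = U³
G(N(-1, 10)) + a(179, -91) = (-26)³ + 0 = -17576 + 0 = -17576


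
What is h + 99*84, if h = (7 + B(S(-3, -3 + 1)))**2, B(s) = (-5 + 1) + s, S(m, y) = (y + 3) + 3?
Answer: 8365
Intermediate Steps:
S(m, y) = 6 + y (S(m, y) = (3 + y) + 3 = 6 + y)
B(s) = -4 + s
h = 49 (h = (7 + (-4 + (6 + (-3 + 1))))**2 = (7 + (-4 + (6 - 2)))**2 = (7 + (-4 + 4))**2 = (7 + 0)**2 = 7**2 = 49)
h + 99*84 = 49 + 99*84 = 49 + 8316 = 8365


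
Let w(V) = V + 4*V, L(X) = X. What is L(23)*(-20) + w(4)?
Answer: -440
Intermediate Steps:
w(V) = 5*V
L(23)*(-20) + w(4) = 23*(-20) + 5*4 = -460 + 20 = -440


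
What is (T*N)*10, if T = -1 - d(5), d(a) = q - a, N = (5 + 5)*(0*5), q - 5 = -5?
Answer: 0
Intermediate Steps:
q = 0 (q = 5 - 5 = 0)
N = 0 (N = 10*0 = 0)
d(a) = -a (d(a) = 0 - a = -a)
T = 4 (T = -1 - (-1)*5 = -1 - 1*(-5) = -1 + 5 = 4)
(T*N)*10 = (4*0)*10 = 0*10 = 0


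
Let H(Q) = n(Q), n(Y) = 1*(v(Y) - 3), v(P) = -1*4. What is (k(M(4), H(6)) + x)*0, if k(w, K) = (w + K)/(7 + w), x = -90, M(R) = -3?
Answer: 0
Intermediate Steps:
v(P) = -4
n(Y) = -7 (n(Y) = 1*(-4 - 3) = 1*(-7) = -7)
H(Q) = -7
k(w, K) = (K + w)/(7 + w)
(k(M(4), H(6)) + x)*0 = ((-7 - 3)/(7 - 3) - 90)*0 = (-10/4 - 90)*0 = ((1/4)*(-10) - 90)*0 = (-5/2 - 90)*0 = -185/2*0 = 0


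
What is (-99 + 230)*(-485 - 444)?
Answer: -121699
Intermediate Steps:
(-99 + 230)*(-485 - 444) = 131*(-929) = -121699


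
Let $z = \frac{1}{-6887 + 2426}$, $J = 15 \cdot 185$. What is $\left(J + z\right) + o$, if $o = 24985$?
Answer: $\frac{123837359}{4461} \approx 27760.0$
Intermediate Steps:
$J = 2775$
$z = - \frac{1}{4461}$ ($z = \frac{1}{-4461} = - \frac{1}{4461} \approx -0.00022416$)
$\left(J + z\right) + o = \left(2775 - \frac{1}{4461}\right) + 24985 = \frac{12379274}{4461} + 24985 = \frac{123837359}{4461}$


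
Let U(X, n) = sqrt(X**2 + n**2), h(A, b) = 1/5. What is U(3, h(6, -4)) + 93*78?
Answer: 7254 + sqrt(226)/5 ≈ 7257.0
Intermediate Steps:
h(A, b) = 1/5
U(3, h(6, -4)) + 93*78 = sqrt(3**2 + (1/5)**2) + 93*78 = sqrt(9 + 1/25) + 7254 = sqrt(226/25) + 7254 = sqrt(226)/5 + 7254 = 7254 + sqrt(226)/5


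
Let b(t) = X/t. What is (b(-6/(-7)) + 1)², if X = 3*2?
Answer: 64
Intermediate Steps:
X = 6
b(t) = 6/t
(b(-6/(-7)) + 1)² = (6/((-6/(-7))) + 1)² = (6/((-6*(-⅐))) + 1)² = (6/(6/7) + 1)² = (6*(7/6) + 1)² = (7 + 1)² = 8² = 64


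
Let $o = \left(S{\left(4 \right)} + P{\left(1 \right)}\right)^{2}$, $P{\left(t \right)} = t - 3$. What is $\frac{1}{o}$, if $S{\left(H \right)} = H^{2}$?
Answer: $\frac{1}{196} \approx 0.005102$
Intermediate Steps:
$P{\left(t \right)} = -3 + t$
$o = 196$ ($o = \left(4^{2} + \left(-3 + 1\right)\right)^{2} = \left(16 - 2\right)^{2} = 14^{2} = 196$)
$\frac{1}{o} = \frac{1}{196}$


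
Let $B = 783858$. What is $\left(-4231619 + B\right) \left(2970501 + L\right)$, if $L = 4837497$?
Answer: $-26920110992478$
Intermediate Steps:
$\left(-4231619 + B\right) \left(2970501 + L\right) = \left(-4231619 + 783858\right) \left(2970501 + 4837497\right) = \left(-3447761\right) 7807998 = -26920110992478$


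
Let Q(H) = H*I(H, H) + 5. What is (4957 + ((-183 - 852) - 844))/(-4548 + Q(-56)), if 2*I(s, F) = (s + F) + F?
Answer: 3078/161 ≈ 19.118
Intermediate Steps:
I(s, F) = F + s/2 (I(s, F) = ((s + F) + F)/2 = ((F + s) + F)/2 = (s + 2*F)/2 = F + s/2)
Q(H) = 5 + 3*H²/2 (Q(H) = H*(H + H/2) + 5 = H*(3*H/2) + 5 = 3*H²/2 + 5 = 5 + 3*H²/2)
(4957 + ((-183 - 852) - 844))/(-4548 + Q(-56)) = (4957 + ((-183 - 852) - 844))/(-4548 + (5 + (3/2)*(-56)²)) = (4957 + (-1035 - 844))/(-4548 + (5 + (3/2)*3136)) = (4957 - 1879)/(-4548 + (5 + 4704)) = 3078/(-4548 + 4709) = 3078/161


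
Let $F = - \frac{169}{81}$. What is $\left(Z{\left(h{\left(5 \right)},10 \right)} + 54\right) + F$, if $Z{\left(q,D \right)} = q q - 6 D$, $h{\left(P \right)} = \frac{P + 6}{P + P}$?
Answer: $- \frac{55699}{8100} \approx -6.8764$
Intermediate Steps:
$h{\left(P \right)} = \frac{6 + P}{2 P}$
$Z{\left(q,D \right)} = q^{2} - 6 D$
$F = - \frac{169}{81}$ ($F = \left(-169\right) \frac{1}{81} = - \frac{169}{81} \approx -2.0864$)
$\left(Z{\left(h{\left(5 \right)},10 \right)} + 54\right) + F = \left(\left(\left(\frac{6 + 5}{2 \cdot 5}\right)^{2} - 60\right) + 54\right) - \frac{169}{81} = \left(\left(\left(\frac{1}{2} \cdot \frac{1}{5} \cdot 11\right)^{2} - 60\right) + 54\right) - \frac{169}{81} = \left(\left(\left(\frac{11}{10}\right)^{2} - 60\right) + 54\right) - \frac{169}{81} = \left(\left(\frac{121}{100} - 60\right) + 54\right) - \frac{169}{81} = \left(- \frac{5879}{100} + 54\right) - \frac{169}{81} = - \frac{479}{100} - \frac{169}{81} = - \frac{55699}{8100}$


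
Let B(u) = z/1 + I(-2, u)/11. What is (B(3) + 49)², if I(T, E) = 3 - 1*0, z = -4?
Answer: 248004/121 ≈ 2049.6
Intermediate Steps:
I(T, E) = 3 (I(T, E) = 3 + 0 = 3)
B(u) = -41/11 (B(u) = -4/1 + 3/11 = -4*1 + 3*(1/11) = -4 + 3/11 = -41/11)
(B(3) + 49)² = (-41/11 + 49)² = (498/11)² = 248004/121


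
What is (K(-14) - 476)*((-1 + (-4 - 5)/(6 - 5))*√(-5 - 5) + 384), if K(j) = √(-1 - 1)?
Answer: -2*(192 - 5*I*√10)*(476 - I*√2) ≈ -1.8274e+5 + 15596.0*I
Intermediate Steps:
K(j) = I*√2 (K(j) = √(-2) = I*√2)
(K(-14) - 476)*((-1 + (-4 - 5)/(6 - 5))*√(-5 - 5) + 384) = (I*√2 - 476)*((-1 + (-4 - 5)/(6 - 5))*√(-5 - 5) + 384) = (-476 + I*√2)*((-1 - 9/1)*√(-10) + 384) = (-476 + I*√2)*((-1 - 9*1)*(I*√10) + 384) = (-476 + I*√2)*((-1 - 9)*(I*√10) + 384) = (-476 + I*√2)*(-10*I*√10 + 384) = (-476 + I*√2)*(384 - 10*I*√10)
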